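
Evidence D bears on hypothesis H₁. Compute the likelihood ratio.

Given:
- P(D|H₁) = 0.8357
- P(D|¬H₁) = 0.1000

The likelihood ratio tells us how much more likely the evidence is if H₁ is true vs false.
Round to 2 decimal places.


Likelihood Ratio (LR) = P(D|H₁) / P(D|¬H₁)

LR = 0.8357 / 0.1000
   = 8.36

The evidence is 8.36 times more likely if H₁ is true than if H₁ is false.
Since LR > 1, the evidence supports H₁ over ¬H₁.


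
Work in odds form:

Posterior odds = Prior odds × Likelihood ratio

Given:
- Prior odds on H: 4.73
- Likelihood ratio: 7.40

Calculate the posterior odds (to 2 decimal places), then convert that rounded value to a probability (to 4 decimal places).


Step 1: Calculate posterior odds
Posterior odds = Prior odds × LR
               = 4.73 × 7.40
               = 35.00

Step 2: Convert to probability
P(H|E) = Posterior odds / (1 + Posterior odds)
       = 35.00 / (1 + 35.00)
       = 35.00 / 36.00
       = 0.9722

The evidence increased P(H) from 0.8255 to 0.9722.


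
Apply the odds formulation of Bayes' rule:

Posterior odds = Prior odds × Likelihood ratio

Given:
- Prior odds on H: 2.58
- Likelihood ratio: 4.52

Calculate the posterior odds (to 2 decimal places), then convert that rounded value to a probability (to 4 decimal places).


Step 1: Calculate posterior odds
Posterior odds = Prior odds × LR
               = 2.58 × 4.52
               = 11.66

Step 2: Convert to probability
P(H|E) = Posterior odds / (1 + Posterior odds)
       = 11.66 / (1 + 11.66)
       = 11.66 / 12.66
       = 0.9210

The evidence increased P(H) from 0.7207 to 0.9210.


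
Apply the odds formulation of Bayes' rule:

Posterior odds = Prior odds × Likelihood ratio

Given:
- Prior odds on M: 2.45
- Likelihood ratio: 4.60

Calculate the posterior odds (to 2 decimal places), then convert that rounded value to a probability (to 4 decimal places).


Step 1: Calculate posterior odds
Posterior odds = Prior odds × LR
               = 2.45 × 4.60
               = 11.27

Step 2: Convert to probability
P(M|E) = Posterior odds / (1 + Posterior odds)
       = 11.27 / (1 + 11.27)
       = 11.27 / 12.27
       = 0.9185

The evidence increased P(M) from 0.7101 to 0.9185.


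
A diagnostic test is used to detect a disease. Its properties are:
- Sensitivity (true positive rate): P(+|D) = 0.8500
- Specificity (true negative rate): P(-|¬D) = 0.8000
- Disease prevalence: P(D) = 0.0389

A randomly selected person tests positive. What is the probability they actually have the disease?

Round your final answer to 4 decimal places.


Let D = has disease, + = positive test

Given:
- P(D) = 0.0389 (prevalence)
- P(+|D) = 0.8500 (sensitivity)
- P(-|¬D) = 0.8000 (specificity)
- P(+|¬D) = 0.2000 (false positive rate = 1 - specificity)

Step 1: Find P(+)
P(+) = P(+|D)P(D) + P(+|¬D)P(¬D)
     = 0.8500 × 0.0389 + 0.2000 × 0.9611
     = 0.03306500 + 0.19222000
     = 0.22528500

Step 2: Apply Bayes' theorem for P(D|+)
P(D|+) = P(+|D)P(D) / P(+)
       = 0.03306500 / 0.22528500
       = 0.1468


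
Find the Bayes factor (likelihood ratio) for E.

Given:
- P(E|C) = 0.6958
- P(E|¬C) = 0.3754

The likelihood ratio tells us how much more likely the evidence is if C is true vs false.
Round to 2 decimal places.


Likelihood Ratio (LR) = P(E|C) / P(E|¬C)

LR = 0.6958 / 0.3754
   = 1.85

The evidence is 1.85 times more likely if C is true than if C is false.
Because LR exceeds 1, E is evidence for C.


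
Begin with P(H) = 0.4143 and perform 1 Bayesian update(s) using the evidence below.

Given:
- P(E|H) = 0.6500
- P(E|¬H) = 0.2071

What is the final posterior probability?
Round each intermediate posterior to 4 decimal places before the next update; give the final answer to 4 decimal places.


Sequential Bayesian updating:

Initial prior: P(H) = 0.4143

Update 1:
  P(E) = 0.6500 × 0.4143 + 0.2071 × 0.5857 = 0.26929500 + 0.12129847 = 0.39059347
  P(H|E) = 0.26929500 / 0.39059347 = 0.6895

Final posterior: 0.6895


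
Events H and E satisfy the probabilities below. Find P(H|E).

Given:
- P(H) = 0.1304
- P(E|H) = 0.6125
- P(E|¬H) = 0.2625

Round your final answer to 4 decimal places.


Bayes' theorem: P(H|E) = P(E|H) × P(H) / P(E)

Step 1: Calculate P(E) using law of total probability
P(E) = P(E|H)P(H) + P(E|¬H)P(¬H)
     = 0.6125 × 0.1304 + 0.2625 × 0.8696
     = 0.07987000 + 0.22827000
     = 0.30814000

Step 2: Apply Bayes' theorem
P(H|E) = P(E|H) × P(H) / P(E)
       = 0.07987000 / 0.30814000
       = 0.2592


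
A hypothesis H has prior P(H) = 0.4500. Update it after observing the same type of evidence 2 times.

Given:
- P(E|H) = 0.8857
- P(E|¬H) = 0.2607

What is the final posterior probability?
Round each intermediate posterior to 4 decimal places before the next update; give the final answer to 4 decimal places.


Sequential Bayesian updating:

Initial prior: P(H) = 0.4500

Update 1:
  P(E) = 0.8857 × 0.4500 + 0.2607 × 0.5500 = 0.39856500 + 0.14338500 = 0.54195000
  P(H|E) = 0.39856500 / 0.54195000 = 0.7354

Update 2:
  P(E) = 0.8857 × 0.7354 + 0.2607 × 0.2646 = 0.65134378 + 0.06898122 = 0.72032500
  P(H|E) = 0.65134378 / 0.72032500 = 0.9042

Final posterior: 0.9042


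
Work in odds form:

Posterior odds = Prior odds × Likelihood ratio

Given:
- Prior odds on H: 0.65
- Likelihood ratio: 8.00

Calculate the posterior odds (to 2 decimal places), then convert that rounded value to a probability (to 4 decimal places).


Step 1: Calculate posterior odds
Posterior odds = Prior odds × LR
               = 0.65 × 8.00
               = 5.20

Step 2: Convert to probability
P(H|E) = Posterior odds / (1 + Posterior odds)
       = 5.20 / (1 + 5.20)
       = 5.20 / 6.20
       = 0.8387

The evidence increased P(H) from 0.3939 to 0.8387.


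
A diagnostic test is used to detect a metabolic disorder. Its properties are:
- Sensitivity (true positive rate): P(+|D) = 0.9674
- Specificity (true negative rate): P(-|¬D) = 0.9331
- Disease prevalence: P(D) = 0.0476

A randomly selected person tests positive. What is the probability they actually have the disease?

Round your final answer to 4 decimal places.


Let D = has disease, + = positive test

Given:
- P(D) = 0.0476 (prevalence)
- P(+|D) = 0.9674 (sensitivity)
- P(-|¬D) = 0.9331 (specificity)
- P(+|¬D) = 0.0669 (false positive rate = 1 - specificity)

Step 1: Find P(+)
P(+) = P(+|D)P(D) + P(+|¬D)P(¬D)
     = 0.9674 × 0.0476 + 0.0669 × 0.9524
     = 0.04604824 + 0.06371556
     = 0.10976380

Step 2: Apply Bayes' theorem for P(D|+)
P(D|+) = P(+|D)P(D) / P(+)
       = 0.04604824 / 0.10976380
       = 0.4195


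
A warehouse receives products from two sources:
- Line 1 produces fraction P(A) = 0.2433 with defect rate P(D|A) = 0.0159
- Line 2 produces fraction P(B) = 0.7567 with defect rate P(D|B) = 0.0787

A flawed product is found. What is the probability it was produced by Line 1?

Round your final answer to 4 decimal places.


Let A = from Line 1, D = flawed

Given:
- P(A) = 0.2433, P(B) = 0.7567
- P(D|A) = 0.0159, P(D|B) = 0.0787

Step 1: Find P(D)
P(D) = P(D|A)P(A) + P(D|B)P(B)
     = 0.0159 × 0.2433 + 0.0787 × 0.7567
     = 0.00386847 + 0.05955229
     = 0.06342076

Step 2: Apply Bayes' theorem
P(A|D) = P(D|A)P(A) / P(D)
       = 0.00386847 / 0.06342076
       = 0.0610


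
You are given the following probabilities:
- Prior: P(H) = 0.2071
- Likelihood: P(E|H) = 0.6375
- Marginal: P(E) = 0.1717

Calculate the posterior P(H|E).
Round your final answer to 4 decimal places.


Using Bayes' theorem:

P(H|E) = P(E|H) × P(H) / P(E)
       = 0.6375 × 0.2071 / 0.1717
       = 0.13202625 / 0.1717
       = 0.7689

The evidence strengthens our belief in H.
Prior: 0.2071 → Posterior: 0.7689


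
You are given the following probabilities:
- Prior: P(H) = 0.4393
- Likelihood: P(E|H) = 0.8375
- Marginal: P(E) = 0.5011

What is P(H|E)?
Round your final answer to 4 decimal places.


Using Bayes' theorem:

P(H|E) = P(E|H) × P(H) / P(E)
       = 0.8375 × 0.4393 / 0.5011
       = 0.36791375 / 0.5011
       = 0.7342

The evidence strengthens our belief in H.
Prior: 0.4393 → Posterior: 0.7342


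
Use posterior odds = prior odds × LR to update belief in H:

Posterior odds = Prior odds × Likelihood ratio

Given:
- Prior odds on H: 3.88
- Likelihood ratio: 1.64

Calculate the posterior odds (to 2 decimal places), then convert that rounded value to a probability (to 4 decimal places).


Step 1: Calculate posterior odds
Posterior odds = Prior odds × LR
               = 3.88 × 1.64
               = 6.36

Step 2: Convert to probability
P(H|E) = Posterior odds / (1 + Posterior odds)
       = 6.36 / (1 + 6.36)
       = 6.36 / 7.36
       = 0.8641

The evidence increased P(H) from 0.7951 to 0.8641.


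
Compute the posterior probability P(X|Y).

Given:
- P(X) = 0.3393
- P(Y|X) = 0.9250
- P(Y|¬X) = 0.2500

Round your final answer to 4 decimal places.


Bayes' theorem: P(X|Y) = P(Y|X) × P(X) / P(Y)

Step 1: Calculate P(Y) using law of total probability
P(Y) = P(Y|X)P(X) + P(Y|¬X)P(¬X)
     = 0.9250 × 0.3393 + 0.2500 × 0.6607
     = 0.31385250 + 0.16517500
     = 0.47902750

Step 2: Apply Bayes' theorem
P(X|Y) = P(Y|X) × P(X) / P(Y)
       = 0.31385250 / 0.47902750
       = 0.6552


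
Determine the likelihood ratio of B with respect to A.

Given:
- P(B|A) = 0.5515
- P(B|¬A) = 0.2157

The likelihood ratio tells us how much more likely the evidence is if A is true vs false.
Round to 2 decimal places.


Likelihood Ratio (LR) = P(B|A) / P(B|¬A)

LR = 0.5515 / 0.2157
   = 2.56

The evidence is 2.56 times more likely if A is true than if A is false.
Because LR exceeds 1, B is evidence for A.


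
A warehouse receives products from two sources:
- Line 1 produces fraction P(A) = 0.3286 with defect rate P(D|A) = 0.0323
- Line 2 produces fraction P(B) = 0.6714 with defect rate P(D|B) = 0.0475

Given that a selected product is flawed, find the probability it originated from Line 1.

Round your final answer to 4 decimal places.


Let A = from Line 1, D = flawed

Given:
- P(A) = 0.3286, P(B) = 0.6714
- P(D|A) = 0.0323, P(D|B) = 0.0475

Step 1: Find P(D)
P(D) = P(D|A)P(A) + P(D|B)P(B)
     = 0.0323 × 0.3286 + 0.0475 × 0.6714
     = 0.01061378 + 0.03189150
     = 0.04250528

Step 2: Apply Bayes' theorem
P(A|D) = P(D|A)P(A) / P(D)
       = 0.01061378 / 0.04250528
       = 0.2497


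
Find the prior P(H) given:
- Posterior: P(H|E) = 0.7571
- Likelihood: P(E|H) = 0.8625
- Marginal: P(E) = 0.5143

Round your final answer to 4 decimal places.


From Bayes' theorem: P(H|E) = P(E|H) × P(H) / P(E)

Rearranging for P(H):
P(H) = P(H|E) × P(E) / P(E|H)
     = 0.7571 × 0.5143 / 0.8625
     = 0.38937653 / 0.8625
     = 0.4515


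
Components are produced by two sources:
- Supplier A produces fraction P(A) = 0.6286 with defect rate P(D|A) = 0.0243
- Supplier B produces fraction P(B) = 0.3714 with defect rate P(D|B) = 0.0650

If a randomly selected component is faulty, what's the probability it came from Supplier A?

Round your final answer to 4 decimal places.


Let A = from Supplier A, D = faulty

Given:
- P(A) = 0.6286, P(B) = 0.3714
- P(D|A) = 0.0243, P(D|B) = 0.0650

Step 1: Find P(D)
P(D) = P(D|A)P(A) + P(D|B)P(B)
     = 0.0243 × 0.6286 + 0.0650 × 0.3714
     = 0.01527498 + 0.02414100
     = 0.03941598

Step 2: Apply Bayes' theorem
P(A|D) = P(D|A)P(A) / P(D)
       = 0.01527498 / 0.03941598
       = 0.3875


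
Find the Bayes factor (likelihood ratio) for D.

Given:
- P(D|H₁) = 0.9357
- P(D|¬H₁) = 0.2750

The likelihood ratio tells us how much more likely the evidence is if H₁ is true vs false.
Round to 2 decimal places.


Likelihood Ratio (LR) = P(D|H₁) / P(D|¬H₁)

LR = 0.9357 / 0.2750
   = 3.40

The evidence is 3.40 times more likely if H₁ is true than if H₁ is false.
Since LR > 1, the evidence supports H₁ over ¬H₁.


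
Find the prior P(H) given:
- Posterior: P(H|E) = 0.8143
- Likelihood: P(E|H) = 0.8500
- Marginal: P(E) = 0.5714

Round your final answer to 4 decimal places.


From Bayes' theorem: P(H|E) = P(E|H) × P(H) / P(E)

Rearranging for P(H):
P(H) = P(H|E) × P(E) / P(E|H)
     = 0.8143 × 0.5714 / 0.8500
     = 0.46529102 / 0.8500
     = 0.5474


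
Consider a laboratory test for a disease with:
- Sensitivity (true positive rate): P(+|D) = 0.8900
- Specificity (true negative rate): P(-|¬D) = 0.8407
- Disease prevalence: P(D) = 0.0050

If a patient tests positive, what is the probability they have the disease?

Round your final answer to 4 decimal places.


Let D = has disease, + = positive test

Given:
- P(D) = 0.0050 (prevalence)
- P(+|D) = 0.8900 (sensitivity)
- P(-|¬D) = 0.8407 (specificity)
- P(+|¬D) = 0.1593 (false positive rate = 1 - specificity)

Step 1: Find P(+)
P(+) = P(+|D)P(D) + P(+|¬D)P(¬D)
     = 0.8900 × 0.0050 + 0.1593 × 0.9950
     = 0.00445000 + 0.15850350
     = 0.16295350

Step 2: Apply Bayes' theorem for P(D|+)
P(D|+) = P(+|D)P(D) / P(+)
       = 0.00445000 / 0.16295350
       = 0.0273


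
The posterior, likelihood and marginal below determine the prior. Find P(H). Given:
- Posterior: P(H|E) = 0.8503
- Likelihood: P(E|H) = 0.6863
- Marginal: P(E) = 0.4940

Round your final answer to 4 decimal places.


From Bayes' theorem: P(H|E) = P(E|H) × P(H) / P(E)

Rearranging for P(H):
P(H) = P(H|E) × P(E) / P(E|H)
     = 0.8503 × 0.4940 / 0.6863
     = 0.42004820 / 0.6863
     = 0.6120


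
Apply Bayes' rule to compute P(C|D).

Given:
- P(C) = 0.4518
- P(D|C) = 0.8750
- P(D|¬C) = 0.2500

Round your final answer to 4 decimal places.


Bayes' theorem: P(C|D) = P(D|C) × P(C) / P(D)

Step 1: Calculate P(D) using law of total probability
P(D) = P(D|C)P(C) + P(D|¬C)P(¬C)
     = 0.8750 × 0.4518 + 0.2500 × 0.5482
     = 0.39532500 + 0.13705000
     = 0.53237500

Step 2: Apply Bayes' theorem
P(C|D) = P(D|C) × P(C) / P(D)
       = 0.39532500 / 0.53237500
       = 0.7426


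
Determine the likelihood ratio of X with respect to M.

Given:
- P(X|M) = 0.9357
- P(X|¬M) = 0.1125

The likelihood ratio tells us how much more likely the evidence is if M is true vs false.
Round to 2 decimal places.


Likelihood Ratio (LR) = P(X|M) / P(X|¬M)

LR = 0.9357 / 0.1125
   = 8.32

The evidence is 8.32 times more likely if M is true than if M is false.
Because LR exceeds 1, X is evidence for M.


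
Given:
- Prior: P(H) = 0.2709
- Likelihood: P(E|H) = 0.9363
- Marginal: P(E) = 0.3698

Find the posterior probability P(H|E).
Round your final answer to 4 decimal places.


Using Bayes' theorem:

P(H|E) = P(E|H) × P(H) / P(E)
       = 0.9363 × 0.2709 / 0.3698
       = 0.25364367 / 0.3698
       = 0.6859

The evidence strengthens our belief in H.
Prior: 0.2709 → Posterior: 0.6859


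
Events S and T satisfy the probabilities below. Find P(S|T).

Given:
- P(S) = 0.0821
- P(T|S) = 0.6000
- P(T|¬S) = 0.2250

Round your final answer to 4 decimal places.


Bayes' theorem: P(S|T) = P(T|S) × P(S) / P(T)

Step 1: Calculate P(T) using law of total probability
P(T) = P(T|S)P(S) + P(T|¬S)P(¬S)
     = 0.6000 × 0.0821 + 0.2250 × 0.9179
     = 0.04926000 + 0.20652750
     = 0.25578750

Step 2: Apply Bayes' theorem
P(S|T) = P(T|S) × P(S) / P(T)
       = 0.04926000 / 0.25578750
       = 0.1926


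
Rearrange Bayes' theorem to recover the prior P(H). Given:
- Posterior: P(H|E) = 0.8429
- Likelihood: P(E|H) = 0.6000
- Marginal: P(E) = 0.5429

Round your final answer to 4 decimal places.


From Bayes' theorem: P(H|E) = P(E|H) × P(H) / P(E)

Rearranging for P(H):
P(H) = P(H|E) × P(E) / P(E|H)
     = 0.8429 × 0.5429 / 0.6000
     = 0.45761041 / 0.6000
     = 0.7627


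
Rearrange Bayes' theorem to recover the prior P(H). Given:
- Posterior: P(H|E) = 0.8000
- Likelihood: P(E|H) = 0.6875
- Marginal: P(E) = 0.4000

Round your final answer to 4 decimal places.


From Bayes' theorem: P(H|E) = P(E|H) × P(H) / P(E)

Rearranging for P(H):
P(H) = P(H|E) × P(E) / P(E|H)
     = 0.8000 × 0.4000 / 0.6875
     = 0.32000000 / 0.6875
     = 0.4655


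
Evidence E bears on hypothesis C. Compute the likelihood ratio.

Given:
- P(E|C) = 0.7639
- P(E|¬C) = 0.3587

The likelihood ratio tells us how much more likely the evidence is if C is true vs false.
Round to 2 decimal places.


Likelihood Ratio (LR) = P(E|C) / P(E|¬C)

LR = 0.7639 / 0.3587
   = 2.13

The evidence is 2.13 times more likely if C is true than if C is false.
Since LR > 1, the evidence supports C over ¬C.


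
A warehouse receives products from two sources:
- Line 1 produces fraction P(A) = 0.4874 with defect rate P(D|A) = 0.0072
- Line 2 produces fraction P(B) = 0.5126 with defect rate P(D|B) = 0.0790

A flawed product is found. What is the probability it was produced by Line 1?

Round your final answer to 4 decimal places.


Let A = from Line 1, D = flawed

Given:
- P(A) = 0.4874, P(B) = 0.5126
- P(D|A) = 0.0072, P(D|B) = 0.0790

Step 1: Find P(D)
P(D) = P(D|A)P(A) + P(D|B)P(B)
     = 0.0072 × 0.4874 + 0.0790 × 0.5126
     = 0.00350928 + 0.04049540
     = 0.04400468

Step 2: Apply Bayes' theorem
P(A|D) = P(D|A)P(A) / P(D)
       = 0.00350928 / 0.04400468
       = 0.0797


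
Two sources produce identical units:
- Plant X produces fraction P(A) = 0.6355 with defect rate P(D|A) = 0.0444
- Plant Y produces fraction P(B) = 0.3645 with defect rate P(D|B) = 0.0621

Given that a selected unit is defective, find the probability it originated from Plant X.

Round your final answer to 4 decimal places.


Let A = from Plant X, D = defective

Given:
- P(A) = 0.6355, P(B) = 0.3645
- P(D|A) = 0.0444, P(D|B) = 0.0621

Step 1: Find P(D)
P(D) = P(D|A)P(A) + P(D|B)P(B)
     = 0.0444 × 0.6355 + 0.0621 × 0.3645
     = 0.02821620 + 0.02263545
     = 0.05085165

Step 2: Apply Bayes' theorem
P(A|D) = P(D|A)P(A) / P(D)
       = 0.02821620 / 0.05085165
       = 0.5549


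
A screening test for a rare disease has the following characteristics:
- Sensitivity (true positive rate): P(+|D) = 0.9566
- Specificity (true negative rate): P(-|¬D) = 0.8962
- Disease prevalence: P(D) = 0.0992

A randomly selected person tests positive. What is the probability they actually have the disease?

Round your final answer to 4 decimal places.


Let D = has disease, + = positive test

Given:
- P(D) = 0.0992 (prevalence)
- P(+|D) = 0.9566 (sensitivity)
- P(-|¬D) = 0.8962 (specificity)
- P(+|¬D) = 0.1038 (false positive rate = 1 - specificity)

Step 1: Find P(+)
P(+) = P(+|D)P(D) + P(+|¬D)P(¬D)
     = 0.9566 × 0.0992 + 0.1038 × 0.9008
     = 0.09489472 + 0.09350304
     = 0.18839776

Step 2: Apply Bayes' theorem for P(D|+)
P(D|+) = P(+|D)P(D) / P(+)
       = 0.09489472 / 0.18839776
       = 0.5037


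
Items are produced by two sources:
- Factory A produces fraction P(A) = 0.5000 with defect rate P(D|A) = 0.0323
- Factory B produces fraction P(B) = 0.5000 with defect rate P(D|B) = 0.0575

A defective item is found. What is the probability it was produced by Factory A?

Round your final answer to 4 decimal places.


Let A = from Factory A, D = defective

Given:
- P(A) = 0.5000, P(B) = 0.5000
- P(D|A) = 0.0323, P(D|B) = 0.0575

Step 1: Find P(D)
P(D) = P(D|A)P(A) + P(D|B)P(B)
     = 0.0323 × 0.5000 + 0.0575 × 0.5000
     = 0.01615000 + 0.02875000
     = 0.04490000

Step 2: Apply Bayes' theorem
P(A|D) = P(D|A)P(A) / P(D)
       = 0.01615000 / 0.04490000
       = 0.3597


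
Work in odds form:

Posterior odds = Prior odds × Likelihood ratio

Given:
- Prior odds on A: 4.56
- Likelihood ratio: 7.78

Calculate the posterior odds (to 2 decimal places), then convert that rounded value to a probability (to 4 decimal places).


Step 1: Calculate posterior odds
Posterior odds = Prior odds × LR
               = 4.56 × 7.78
               = 35.48

Step 2: Convert to probability
P(A|E) = Posterior odds / (1 + Posterior odds)
       = 35.48 / (1 + 35.48)
       = 35.48 / 36.48
       = 0.9726

The evidence increased P(A) from 0.8201 to 0.9726.


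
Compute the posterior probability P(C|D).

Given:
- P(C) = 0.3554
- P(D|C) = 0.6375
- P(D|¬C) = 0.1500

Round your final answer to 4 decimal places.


Bayes' theorem: P(C|D) = P(D|C) × P(C) / P(D)

Step 1: Calculate P(D) using law of total probability
P(D) = P(D|C)P(C) + P(D|¬C)P(¬C)
     = 0.6375 × 0.3554 + 0.1500 × 0.6446
     = 0.22656750 + 0.09669000
     = 0.32325750

Step 2: Apply Bayes' theorem
P(C|D) = P(D|C) × P(C) / P(D)
       = 0.22656750 / 0.32325750
       = 0.7009


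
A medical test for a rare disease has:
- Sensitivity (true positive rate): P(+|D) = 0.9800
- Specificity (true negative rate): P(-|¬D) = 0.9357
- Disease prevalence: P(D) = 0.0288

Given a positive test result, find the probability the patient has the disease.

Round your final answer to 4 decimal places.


Let D = has disease, + = positive test

Given:
- P(D) = 0.0288 (prevalence)
- P(+|D) = 0.9800 (sensitivity)
- P(-|¬D) = 0.9357 (specificity)
- P(+|¬D) = 0.0643 (false positive rate = 1 - specificity)

Step 1: Find P(+)
P(+) = P(+|D)P(D) + P(+|¬D)P(¬D)
     = 0.9800 × 0.0288 + 0.0643 × 0.9712
     = 0.02822400 + 0.06244816
     = 0.09067216

Step 2: Apply Bayes' theorem for P(D|+)
P(D|+) = P(+|D)P(D) / P(+)
       = 0.02822400 / 0.09067216
       = 0.3113


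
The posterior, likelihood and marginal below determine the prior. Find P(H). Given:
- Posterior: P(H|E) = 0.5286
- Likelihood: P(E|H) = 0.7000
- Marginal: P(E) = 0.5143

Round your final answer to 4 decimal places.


From Bayes' theorem: P(H|E) = P(E|H) × P(H) / P(E)

Rearranging for P(H):
P(H) = P(H|E) × P(E) / P(E|H)
     = 0.5286 × 0.5143 / 0.7000
     = 0.27185898 / 0.7000
     = 0.3884


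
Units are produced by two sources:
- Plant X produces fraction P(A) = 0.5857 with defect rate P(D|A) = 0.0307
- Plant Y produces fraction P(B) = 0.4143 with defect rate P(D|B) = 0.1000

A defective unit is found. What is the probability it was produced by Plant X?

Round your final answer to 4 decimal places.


Let A = from Plant X, D = defective

Given:
- P(A) = 0.5857, P(B) = 0.4143
- P(D|A) = 0.0307, P(D|B) = 0.1000

Step 1: Find P(D)
P(D) = P(D|A)P(A) + P(D|B)P(B)
     = 0.0307 × 0.5857 + 0.1000 × 0.4143
     = 0.01798099 + 0.04143000
     = 0.05941099

Step 2: Apply Bayes' theorem
P(A|D) = P(D|A)P(A) / P(D)
       = 0.01798099 / 0.05941099
       = 0.3027


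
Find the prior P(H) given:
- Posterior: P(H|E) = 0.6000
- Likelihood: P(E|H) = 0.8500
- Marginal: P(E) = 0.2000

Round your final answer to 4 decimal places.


From Bayes' theorem: P(H|E) = P(E|H) × P(H) / P(E)

Rearranging for P(H):
P(H) = P(H|E) × P(E) / P(E|H)
     = 0.6000 × 0.2000 / 0.8500
     = 0.12000000 / 0.8500
     = 0.1412


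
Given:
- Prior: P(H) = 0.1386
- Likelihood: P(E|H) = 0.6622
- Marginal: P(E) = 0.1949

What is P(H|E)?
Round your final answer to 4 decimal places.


Using Bayes' theorem:

P(H|E) = P(E|H) × P(H) / P(E)
       = 0.6622 × 0.1386 / 0.1949
       = 0.09178092 / 0.1949
       = 0.4709

The evidence strengthens our belief in H.
Prior: 0.1386 → Posterior: 0.4709


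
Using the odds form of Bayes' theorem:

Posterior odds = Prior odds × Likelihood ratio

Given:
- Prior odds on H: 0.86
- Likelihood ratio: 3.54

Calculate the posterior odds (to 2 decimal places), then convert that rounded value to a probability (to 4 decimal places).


Step 1: Calculate posterior odds
Posterior odds = Prior odds × LR
               = 0.86 × 3.54
               = 3.04

Step 2: Convert to probability
P(H|E) = Posterior odds / (1 + Posterior odds)
       = 3.04 / (1 + 3.04)
       = 3.04 / 4.04
       = 0.7525

The evidence increased P(H) from 0.4624 to 0.7525.


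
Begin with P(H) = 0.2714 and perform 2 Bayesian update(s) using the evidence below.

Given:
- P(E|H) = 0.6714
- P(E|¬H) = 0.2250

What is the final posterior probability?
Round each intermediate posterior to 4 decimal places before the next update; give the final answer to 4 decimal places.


Sequential Bayesian updating:

Initial prior: P(H) = 0.2714

Update 1:
  P(E) = 0.6714 × 0.2714 + 0.2250 × 0.7286 = 0.18221796 + 0.16393500 = 0.34615296
  P(H|E) = 0.18221796 / 0.34615296 = 0.5264

Update 2:
  P(E) = 0.6714 × 0.5264 + 0.2250 × 0.4736 = 0.35342496 + 0.10656000 = 0.45998496
  P(H|E) = 0.35342496 / 0.45998496 = 0.7683

Final posterior: 0.7683


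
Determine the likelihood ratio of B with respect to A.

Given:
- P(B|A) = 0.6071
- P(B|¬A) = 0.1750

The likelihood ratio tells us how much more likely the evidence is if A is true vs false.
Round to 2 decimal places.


Likelihood Ratio (LR) = P(B|A) / P(B|¬A)

LR = 0.6071 / 0.1750
   = 3.47

The evidence is 3.47 times more likely if A is true than if A is false.
LR > 1, so observing B raises the odds in favor of A.


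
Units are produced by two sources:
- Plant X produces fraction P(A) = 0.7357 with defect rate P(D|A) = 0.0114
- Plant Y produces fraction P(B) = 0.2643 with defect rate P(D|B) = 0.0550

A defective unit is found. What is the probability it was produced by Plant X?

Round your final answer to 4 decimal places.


Let A = from Plant X, D = defective

Given:
- P(A) = 0.7357, P(B) = 0.2643
- P(D|A) = 0.0114, P(D|B) = 0.0550

Step 1: Find P(D)
P(D) = P(D|A)P(A) + P(D|B)P(B)
     = 0.0114 × 0.7357 + 0.0550 × 0.2643
     = 0.00838698 + 0.01453650
     = 0.02292348

Step 2: Apply Bayes' theorem
P(A|D) = P(D|A)P(A) / P(D)
       = 0.00838698 / 0.02292348
       = 0.3659


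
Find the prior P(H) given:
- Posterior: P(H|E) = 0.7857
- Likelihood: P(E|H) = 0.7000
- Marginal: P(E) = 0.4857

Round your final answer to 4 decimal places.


From Bayes' theorem: P(H|E) = P(E|H) × P(H) / P(E)

Rearranging for P(H):
P(H) = P(H|E) × P(E) / P(E|H)
     = 0.7857 × 0.4857 / 0.7000
     = 0.38161449 / 0.7000
     = 0.5452


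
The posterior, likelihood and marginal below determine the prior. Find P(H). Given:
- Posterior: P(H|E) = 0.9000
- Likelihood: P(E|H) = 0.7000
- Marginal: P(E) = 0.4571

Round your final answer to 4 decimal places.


From Bayes' theorem: P(H|E) = P(E|H) × P(H) / P(E)

Rearranging for P(H):
P(H) = P(H|E) × P(E) / P(E|H)
     = 0.9000 × 0.4571 / 0.7000
     = 0.41139000 / 0.7000
     = 0.5877


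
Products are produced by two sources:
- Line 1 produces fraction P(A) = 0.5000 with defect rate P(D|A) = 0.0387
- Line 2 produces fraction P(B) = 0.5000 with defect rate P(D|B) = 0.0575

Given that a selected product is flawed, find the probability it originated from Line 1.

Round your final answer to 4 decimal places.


Let A = from Line 1, D = flawed

Given:
- P(A) = 0.5000, P(B) = 0.5000
- P(D|A) = 0.0387, P(D|B) = 0.0575

Step 1: Find P(D)
P(D) = P(D|A)P(A) + P(D|B)P(B)
     = 0.0387 × 0.5000 + 0.0575 × 0.5000
     = 0.01935000 + 0.02875000
     = 0.04810000

Step 2: Apply Bayes' theorem
P(A|D) = P(D|A)P(A) / P(D)
       = 0.01935000 / 0.04810000
       = 0.4023


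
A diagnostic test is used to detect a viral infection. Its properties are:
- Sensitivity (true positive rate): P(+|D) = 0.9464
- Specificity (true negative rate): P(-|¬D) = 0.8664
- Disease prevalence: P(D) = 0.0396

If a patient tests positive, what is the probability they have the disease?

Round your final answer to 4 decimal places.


Let D = has disease, + = positive test

Given:
- P(D) = 0.0396 (prevalence)
- P(+|D) = 0.9464 (sensitivity)
- P(-|¬D) = 0.8664 (specificity)
- P(+|¬D) = 0.1336 (false positive rate = 1 - specificity)

Step 1: Find P(+)
P(+) = P(+|D)P(D) + P(+|¬D)P(¬D)
     = 0.9464 × 0.0396 + 0.1336 × 0.9604
     = 0.03747744 + 0.12830944
     = 0.16578688

Step 2: Apply Bayes' theorem for P(D|+)
P(D|+) = P(+|D)P(D) / P(+)
       = 0.03747744 / 0.16578688
       = 0.2261


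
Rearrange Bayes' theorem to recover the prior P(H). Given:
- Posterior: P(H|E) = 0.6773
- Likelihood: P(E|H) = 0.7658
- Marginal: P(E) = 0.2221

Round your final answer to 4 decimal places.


From Bayes' theorem: P(H|E) = P(E|H) × P(H) / P(E)

Rearranging for P(H):
P(H) = P(H|E) × P(E) / P(E|H)
     = 0.6773 × 0.2221 / 0.7658
     = 0.15042833 / 0.7658
     = 0.1964


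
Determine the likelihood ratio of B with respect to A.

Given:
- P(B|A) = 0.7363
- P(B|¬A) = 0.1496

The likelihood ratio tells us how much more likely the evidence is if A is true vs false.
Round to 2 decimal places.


Likelihood Ratio (LR) = P(B|A) / P(B|¬A)

LR = 0.7363 / 0.1496
   = 4.92

The evidence is 4.92 times more likely if A is true than if A is false.
Because LR exceeds 1, B is evidence for A.


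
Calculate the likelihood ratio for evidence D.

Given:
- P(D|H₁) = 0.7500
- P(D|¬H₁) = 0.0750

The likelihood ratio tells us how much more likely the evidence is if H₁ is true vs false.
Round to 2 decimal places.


Likelihood Ratio (LR) = P(D|H₁) / P(D|¬H₁)

LR = 0.7500 / 0.0750
   = 10.00

The evidence is 10.00 times more likely if H₁ is true than if H₁ is false.
Since LR > 1, the evidence supports H₁ over ¬H₁.


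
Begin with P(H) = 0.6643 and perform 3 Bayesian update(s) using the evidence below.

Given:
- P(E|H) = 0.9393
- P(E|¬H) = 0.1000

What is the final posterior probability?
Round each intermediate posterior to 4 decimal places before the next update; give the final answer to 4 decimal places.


Sequential Bayesian updating:

Initial prior: P(H) = 0.6643

Update 1:
  P(E) = 0.9393 × 0.6643 + 0.1000 × 0.3357 = 0.62397699 + 0.03357000 = 0.65754699
  P(H|E) = 0.62397699 / 0.65754699 = 0.9489

Update 2:
  P(E) = 0.9393 × 0.9489 + 0.1000 × 0.0511 = 0.89130177 + 0.00511000 = 0.89641177
  P(H|E) = 0.89130177 / 0.89641177 = 0.9943

Update 3:
  P(E) = 0.9393 × 0.9943 + 0.1000 × 0.0057 = 0.93394599 + 0.00057000 = 0.93451599
  P(H|E) = 0.93394599 / 0.93451599 = 0.9994

Final posterior: 0.9994


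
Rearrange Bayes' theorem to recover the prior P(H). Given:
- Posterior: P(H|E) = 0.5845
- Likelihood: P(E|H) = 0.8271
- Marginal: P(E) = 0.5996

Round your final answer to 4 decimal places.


From Bayes' theorem: P(H|E) = P(E|H) × P(H) / P(E)

Rearranging for P(H):
P(H) = P(H|E) × P(E) / P(E|H)
     = 0.5845 × 0.5996 / 0.8271
     = 0.35046620 / 0.8271
     = 0.4237


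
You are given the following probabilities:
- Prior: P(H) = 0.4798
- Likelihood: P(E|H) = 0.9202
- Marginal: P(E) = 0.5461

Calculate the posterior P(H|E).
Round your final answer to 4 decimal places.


Using Bayes' theorem:

P(H|E) = P(E|H) × P(H) / P(E)
       = 0.9202 × 0.4798 / 0.5461
       = 0.44151196 / 0.5461
       = 0.8085

The evidence strengthens our belief in H.
Prior: 0.4798 → Posterior: 0.8085


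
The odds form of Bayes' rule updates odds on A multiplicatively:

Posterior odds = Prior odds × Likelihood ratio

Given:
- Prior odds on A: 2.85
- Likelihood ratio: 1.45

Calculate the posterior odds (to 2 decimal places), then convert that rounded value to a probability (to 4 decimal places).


Step 1: Calculate posterior odds
Posterior odds = Prior odds × LR
               = 2.85 × 1.45
               = 4.13

Step 2: Convert to probability
P(A|E) = Posterior odds / (1 + Posterior odds)
       = 4.13 / (1 + 4.13)
       = 4.13 / 5.13
       = 0.8051

The evidence increased P(A) from 0.7403 to 0.8051.


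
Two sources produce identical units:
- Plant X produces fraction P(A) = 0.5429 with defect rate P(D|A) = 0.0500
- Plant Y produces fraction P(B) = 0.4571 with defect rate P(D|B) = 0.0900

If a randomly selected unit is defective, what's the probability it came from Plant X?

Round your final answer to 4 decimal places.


Let A = from Plant X, D = defective

Given:
- P(A) = 0.5429, P(B) = 0.4571
- P(D|A) = 0.0500, P(D|B) = 0.0900

Step 1: Find P(D)
P(D) = P(D|A)P(A) + P(D|B)P(B)
     = 0.0500 × 0.5429 + 0.0900 × 0.4571
     = 0.02714500 + 0.04113900
     = 0.06828400

Step 2: Apply Bayes' theorem
P(A|D) = P(D|A)P(A) / P(D)
       = 0.02714500 / 0.06828400
       = 0.3975


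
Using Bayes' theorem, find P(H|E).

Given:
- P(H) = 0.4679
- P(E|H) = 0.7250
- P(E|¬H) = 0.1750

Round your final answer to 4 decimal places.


Bayes' theorem: P(H|E) = P(E|H) × P(H) / P(E)

Step 1: Calculate P(E) using law of total probability
P(E) = P(E|H)P(H) + P(E|¬H)P(¬H)
     = 0.7250 × 0.4679 + 0.1750 × 0.5321
     = 0.33922750 + 0.09311750
     = 0.43234500

Step 2: Apply Bayes' theorem
P(H|E) = P(E|H) × P(H) / P(E)
       = 0.33922750 / 0.43234500
       = 0.7846


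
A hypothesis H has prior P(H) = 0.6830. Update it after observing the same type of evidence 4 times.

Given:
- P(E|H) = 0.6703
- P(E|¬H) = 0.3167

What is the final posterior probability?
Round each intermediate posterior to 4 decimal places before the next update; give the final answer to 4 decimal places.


Sequential Bayesian updating:

Initial prior: P(H) = 0.6830

Update 1:
  P(E) = 0.6703 × 0.6830 + 0.3167 × 0.3170 = 0.45781490 + 0.10039390 = 0.55820880
  P(H|E) = 0.45781490 / 0.55820880 = 0.8201

Update 2:
  P(E) = 0.6703 × 0.8201 + 0.3167 × 0.1799 = 0.54971303 + 0.05697433 = 0.60668736
  P(H|E) = 0.54971303 / 0.60668736 = 0.9061

Update 3:
  P(E) = 0.6703 × 0.9061 + 0.3167 × 0.0939 = 0.60735883 + 0.02973813 = 0.63709696
  P(H|E) = 0.60735883 / 0.63709696 = 0.9533

Update 4:
  P(E) = 0.6703 × 0.9533 + 0.3167 × 0.0467 = 0.63899699 + 0.01478989 = 0.65378688
  P(H|E) = 0.63899699 / 0.65378688 = 0.9774

Final posterior: 0.9774


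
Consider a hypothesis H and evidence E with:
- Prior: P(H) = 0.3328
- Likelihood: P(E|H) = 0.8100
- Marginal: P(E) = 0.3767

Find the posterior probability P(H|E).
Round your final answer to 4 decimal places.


Using Bayes' theorem:

P(H|E) = P(E|H) × P(H) / P(E)
       = 0.8100 × 0.3328 / 0.3767
       = 0.26956800 / 0.3767
       = 0.7156

The evidence strengthens our belief in H.
Prior: 0.3328 → Posterior: 0.7156


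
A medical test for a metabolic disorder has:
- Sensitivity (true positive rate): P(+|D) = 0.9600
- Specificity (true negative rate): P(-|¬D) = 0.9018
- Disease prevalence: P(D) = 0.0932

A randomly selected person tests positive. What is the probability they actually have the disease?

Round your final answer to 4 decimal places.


Let D = has disease, + = positive test

Given:
- P(D) = 0.0932 (prevalence)
- P(+|D) = 0.9600 (sensitivity)
- P(-|¬D) = 0.9018 (specificity)
- P(+|¬D) = 0.0982 (false positive rate = 1 - specificity)

Step 1: Find P(+)
P(+) = P(+|D)P(D) + P(+|¬D)P(¬D)
     = 0.9600 × 0.0932 + 0.0982 × 0.9068
     = 0.08947200 + 0.08904776
     = 0.17851976

Step 2: Apply Bayes' theorem for P(D|+)
P(D|+) = P(+|D)P(D) / P(+)
       = 0.08947200 / 0.17851976
       = 0.5012


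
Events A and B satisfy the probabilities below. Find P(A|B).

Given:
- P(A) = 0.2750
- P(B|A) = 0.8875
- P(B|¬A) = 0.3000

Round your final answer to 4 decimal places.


Bayes' theorem: P(A|B) = P(B|A) × P(A) / P(B)

Step 1: Calculate P(B) using law of total probability
P(B) = P(B|A)P(A) + P(B|¬A)P(¬A)
     = 0.8875 × 0.2750 + 0.3000 × 0.7250
     = 0.24406250 + 0.21750000
     = 0.46156250

Step 2: Apply Bayes' theorem
P(A|B) = P(B|A) × P(A) / P(B)
       = 0.24406250 / 0.46156250
       = 0.5288


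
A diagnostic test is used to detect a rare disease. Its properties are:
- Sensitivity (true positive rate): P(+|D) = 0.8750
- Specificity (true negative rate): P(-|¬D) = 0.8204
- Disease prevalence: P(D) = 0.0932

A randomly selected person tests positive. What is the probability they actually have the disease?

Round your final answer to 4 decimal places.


Let D = has disease, + = positive test

Given:
- P(D) = 0.0932 (prevalence)
- P(+|D) = 0.8750 (sensitivity)
- P(-|¬D) = 0.8204 (specificity)
- P(+|¬D) = 0.1796 (false positive rate = 1 - specificity)

Step 1: Find P(+)
P(+) = P(+|D)P(D) + P(+|¬D)P(¬D)
     = 0.8750 × 0.0932 + 0.1796 × 0.9068
     = 0.08155000 + 0.16286128
     = 0.24441128

Step 2: Apply Bayes' theorem for P(D|+)
P(D|+) = P(+|D)P(D) / P(+)
       = 0.08155000 / 0.24441128
       = 0.3337


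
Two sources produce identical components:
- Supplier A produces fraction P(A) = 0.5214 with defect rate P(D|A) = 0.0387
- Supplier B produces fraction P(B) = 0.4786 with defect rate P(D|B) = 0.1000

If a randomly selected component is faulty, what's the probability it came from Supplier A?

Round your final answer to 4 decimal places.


Let A = from Supplier A, D = faulty

Given:
- P(A) = 0.5214, P(B) = 0.4786
- P(D|A) = 0.0387, P(D|B) = 0.1000

Step 1: Find P(D)
P(D) = P(D|A)P(A) + P(D|B)P(B)
     = 0.0387 × 0.5214 + 0.1000 × 0.4786
     = 0.02017818 + 0.04786000
     = 0.06803818

Step 2: Apply Bayes' theorem
P(A|D) = P(D|A)P(A) / P(D)
       = 0.02017818 / 0.06803818
       = 0.2966


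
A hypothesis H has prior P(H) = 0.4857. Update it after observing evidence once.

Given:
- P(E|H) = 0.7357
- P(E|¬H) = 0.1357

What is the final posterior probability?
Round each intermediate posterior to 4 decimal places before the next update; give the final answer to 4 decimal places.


Sequential Bayesian updating:

Initial prior: P(H) = 0.4857

Update 1:
  P(E) = 0.7357 × 0.4857 + 0.1357 × 0.5143 = 0.35732949 + 0.06979051 = 0.42712000
  P(H|E) = 0.35732949 / 0.42712000 = 0.8366

Final posterior: 0.8366


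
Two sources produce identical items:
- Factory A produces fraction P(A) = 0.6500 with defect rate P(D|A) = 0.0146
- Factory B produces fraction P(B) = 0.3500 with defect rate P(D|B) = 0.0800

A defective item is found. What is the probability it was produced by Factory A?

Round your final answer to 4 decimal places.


Let A = from Factory A, D = defective

Given:
- P(A) = 0.6500, P(B) = 0.3500
- P(D|A) = 0.0146, P(D|B) = 0.0800

Step 1: Find P(D)
P(D) = P(D|A)P(A) + P(D|B)P(B)
     = 0.0146 × 0.6500 + 0.0800 × 0.3500
     = 0.00949000 + 0.02800000
     = 0.03749000

Step 2: Apply Bayes' theorem
P(A|D) = P(D|A)P(A) / P(D)
       = 0.00949000 / 0.03749000
       = 0.2531


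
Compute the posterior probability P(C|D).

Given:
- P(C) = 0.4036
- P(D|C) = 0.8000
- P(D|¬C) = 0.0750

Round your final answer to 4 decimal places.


Bayes' theorem: P(C|D) = P(D|C) × P(C) / P(D)

Step 1: Calculate P(D) using law of total probability
P(D) = P(D|C)P(C) + P(D|¬C)P(¬C)
     = 0.8000 × 0.4036 + 0.0750 × 0.5964
     = 0.32288000 + 0.04473000
     = 0.36761000

Step 2: Apply Bayes' theorem
P(C|D) = P(D|C) × P(C) / P(D)
       = 0.32288000 / 0.36761000
       = 0.8783


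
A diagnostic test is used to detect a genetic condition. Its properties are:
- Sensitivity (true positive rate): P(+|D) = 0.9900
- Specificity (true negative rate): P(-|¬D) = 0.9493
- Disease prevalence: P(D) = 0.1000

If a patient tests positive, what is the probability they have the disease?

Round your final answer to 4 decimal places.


Let D = has disease, + = positive test

Given:
- P(D) = 0.1000 (prevalence)
- P(+|D) = 0.9900 (sensitivity)
- P(-|¬D) = 0.9493 (specificity)
- P(+|¬D) = 0.0507 (false positive rate = 1 - specificity)

Step 1: Find P(+)
P(+) = P(+|D)P(D) + P(+|¬D)P(¬D)
     = 0.9900 × 0.1000 + 0.0507 × 0.9000
     = 0.09900000 + 0.04563000
     = 0.14463000

Step 2: Apply Bayes' theorem for P(D|+)
P(D|+) = P(+|D)P(D) / P(+)
       = 0.09900000 / 0.14463000
       = 0.6845


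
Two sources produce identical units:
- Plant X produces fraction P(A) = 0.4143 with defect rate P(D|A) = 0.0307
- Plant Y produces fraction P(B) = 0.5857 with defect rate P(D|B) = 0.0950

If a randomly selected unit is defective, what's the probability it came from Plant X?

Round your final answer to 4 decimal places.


Let A = from Plant X, D = defective

Given:
- P(A) = 0.4143, P(B) = 0.5857
- P(D|A) = 0.0307, P(D|B) = 0.0950

Step 1: Find P(D)
P(D) = P(D|A)P(A) + P(D|B)P(B)
     = 0.0307 × 0.4143 + 0.0950 × 0.5857
     = 0.01271901 + 0.05564150
     = 0.06836051

Step 2: Apply Bayes' theorem
P(A|D) = P(D|A)P(A) / P(D)
       = 0.01271901 / 0.06836051
       = 0.1861


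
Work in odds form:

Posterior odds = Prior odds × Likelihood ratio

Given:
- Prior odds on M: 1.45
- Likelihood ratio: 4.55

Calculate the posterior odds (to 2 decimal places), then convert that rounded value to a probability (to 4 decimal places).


Step 1: Calculate posterior odds
Posterior odds = Prior odds × LR
               = 1.45 × 4.55
               = 6.60

Step 2: Convert to probability
P(M|E) = Posterior odds / (1 + Posterior odds)
       = 6.60 / (1 + 6.60)
       = 6.60 / 7.60
       = 0.8684

The evidence increased P(M) from 0.5918 to 0.8684.
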